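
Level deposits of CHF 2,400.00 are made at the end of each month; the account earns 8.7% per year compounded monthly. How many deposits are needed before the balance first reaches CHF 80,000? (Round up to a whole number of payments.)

30 payments

Periodic rate r = 0.087/12 per month; n is counted in months.
Ordinary annuity FV: 80,000 = 2,400 × [((1+r)^n − 1)/r].
(1+r)^n = 1 + 80,000 × r / 2,400, so n = ln(1 + 80,000·r/2,400) / ln(1+r) = 29.96.
Round up to a whole number of payments: n = 30.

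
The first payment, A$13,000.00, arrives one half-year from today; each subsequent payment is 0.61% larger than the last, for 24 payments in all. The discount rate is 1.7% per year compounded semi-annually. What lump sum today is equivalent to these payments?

A$301,049.63

Periodic rate r = 0.017/2 per half-year; n is counted in half-years.
Growing ordinary annuity: PV = PMT₁ × [1 − ((1+g)/(1+r))^n] / (r − g) = 13,000 × [1 − ((1+0.0061)/(1+r))^24] / (r − 0.0061) = A$301,049.63.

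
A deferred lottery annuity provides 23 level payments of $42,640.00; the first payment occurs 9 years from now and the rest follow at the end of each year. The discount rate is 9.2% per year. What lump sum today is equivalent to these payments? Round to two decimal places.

$198,939.73

Ordinary annuity of 23 payments, first payment at period 9.
Periodic rate r = 0.092 per year.
The ordinary-annuity PV formula values the stream one period before the first payment (period 8); discount that back 8 periods:
PV₀ = 42,640 × [1 − (1+r)^−23] / r × (1+r)^−8 = $198,939.73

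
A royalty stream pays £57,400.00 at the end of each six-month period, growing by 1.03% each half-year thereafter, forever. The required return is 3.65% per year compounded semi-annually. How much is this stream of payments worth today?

Periodic rate r = 0.0365/2 per half-year.
Growing perpetuity (Gordon): PV = PMT₁ / (r − g) = 57,400 / (r − 0.0103) = £7,220,125.79.

£7,220,125.79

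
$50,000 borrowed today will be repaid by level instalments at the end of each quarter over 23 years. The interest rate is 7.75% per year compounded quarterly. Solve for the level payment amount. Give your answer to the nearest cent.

$1,168.73

Level ordinary annuity; solve PV = PMT × [(1 − (1+r)^−n)/r] for PMT.
Periodic rate r = 0.0775/4 per quarter; n is counted in quarters.
With n = 92: PMT = 50,000 / ([(1 − (1+r)^−n)/r]) = $1,168.73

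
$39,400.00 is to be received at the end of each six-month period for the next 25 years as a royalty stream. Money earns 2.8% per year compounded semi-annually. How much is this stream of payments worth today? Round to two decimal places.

$1,409,951.63

This is an ordinary annuity: 50 payments of $39,400.00 at the end of each six-month period.
Periodic rate r = 0.028/2 per half-year; n is counted in half-years.
PV = PMT × [(1 − (1+r)^−n)/r] = 39,400 × [1 − (1+r)^−50] / r = $1,409,951.63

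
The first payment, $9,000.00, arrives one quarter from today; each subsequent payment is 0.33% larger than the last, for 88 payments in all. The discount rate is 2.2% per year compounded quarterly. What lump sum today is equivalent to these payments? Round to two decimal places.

Periodic rate r = 0.022/4 per quarter; n is counted in quarters.
Growing ordinary annuity: PV = PMT₁ × [1 − ((1+g)/(1+r))^n] / (r − g) = 9,000 × [1 − ((1+0.0033)/(1+r))^88] / (r − 0.0033) = $717,191.60.

$717,191.60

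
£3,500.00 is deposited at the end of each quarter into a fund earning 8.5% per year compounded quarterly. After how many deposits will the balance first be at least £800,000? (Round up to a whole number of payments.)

Periodic rate r = 0.085/4 per quarter; n is counted in quarters.
Ordinary annuity FV: 800,000 = 3,500 × [((1+r)^n − 1)/r].
(1+r)^n = 1 + 800,000 × r / 3,500, so n = ln(1 + 800,000·r/3,500) / ln(1+r) = 84.06.
Round up to a whole number of payments: n = 85.

85 payments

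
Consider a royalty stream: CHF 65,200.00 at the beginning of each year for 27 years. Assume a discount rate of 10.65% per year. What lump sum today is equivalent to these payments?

This is an annuity due: 27 payments of CHF 65,200.00 at the beginning of each year.
Periodic rate r = 0.1065 per year.
PV = PMT × [(1 − (1+r)^−n)/r] × (1+r) = 65,200 × [1 − (1+r)^−27] / r × (1+r) = CHF 633,334.74

CHF 633,334.74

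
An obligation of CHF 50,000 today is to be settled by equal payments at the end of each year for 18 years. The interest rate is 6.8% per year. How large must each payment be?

CHF 4,899.12

Level ordinary annuity; solve PV = PMT × [(1 − (1+r)^−n)/r] for PMT.
Periodic rate r = 0.068 per year.
With n = 18: PMT = 50,000 / ([(1 − (1+r)^−n)/r]) = CHF 4,899.12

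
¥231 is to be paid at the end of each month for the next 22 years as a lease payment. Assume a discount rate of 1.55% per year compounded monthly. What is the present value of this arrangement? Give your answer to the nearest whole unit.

¥51,646

This is an ordinary annuity: 264 payments of ¥231 at the end of each month.
Periodic rate r = 0.0155/12 per month; n is counted in months.
PV = PMT × [(1 − (1+r)^−n)/r] = 231 × [1 − (1+r)^−264] / r = ¥51,646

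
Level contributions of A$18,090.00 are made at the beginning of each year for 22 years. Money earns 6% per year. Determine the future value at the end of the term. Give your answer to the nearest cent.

A$832,064.52

This is an annuity due: 22 deposits of A$18,090.00 at the beginning of each year.
Periodic rate r = 0.06 per year.
FV = PMT × [((1+r)^n − 1)/r] × (1+r) = 18,090 × [(1+r)^22 − 1] / r × (1+r) = A$832,064.52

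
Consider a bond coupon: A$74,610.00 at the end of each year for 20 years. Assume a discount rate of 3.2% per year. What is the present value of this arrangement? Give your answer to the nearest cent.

A$1,089,758.32

This is an ordinary annuity: 20 payments of A$74,610.00 at the end of each year.
Periodic rate r = 0.032 per year.
PV = PMT × [(1 − (1+r)^−n)/r] = 74,610 × [1 − (1+r)^−20] / r = A$1,089,758.32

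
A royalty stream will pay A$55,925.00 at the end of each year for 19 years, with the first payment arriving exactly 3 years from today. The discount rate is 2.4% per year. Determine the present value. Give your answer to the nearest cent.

A$806,154.17

Ordinary annuity of 19 payments, first payment at period 3.
Periodic rate r = 0.024 per year.
The ordinary-annuity PV formula values the stream one period before the first payment (period 2); discount that back 2 periods:
PV₀ = 55,925 × [1 − (1+r)^−19] / r × (1+r)^−2 = A$806,154.17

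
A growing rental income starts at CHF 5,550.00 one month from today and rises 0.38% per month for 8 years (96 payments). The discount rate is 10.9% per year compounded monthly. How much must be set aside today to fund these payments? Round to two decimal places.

Periodic rate r = 0.109/12 per month; n is counted in months.
Growing ordinary annuity: PV = PMT₁ × [1 − ((1+g)/(1+r))^n] / (r − g) = 5,550 × [1 − ((1+0.0038)/(1+r))^96] / (r − 0.0038) = CHF 415,843.83.

CHF 415,843.83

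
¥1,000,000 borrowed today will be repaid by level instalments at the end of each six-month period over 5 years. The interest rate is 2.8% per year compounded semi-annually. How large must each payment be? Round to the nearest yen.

Level ordinary annuity; solve PV = PMT × [(1 − (1+r)^−n)/r] for PMT.
Periodic rate r = 0.028/2 per half-year; n is counted in half-years.
With n = 10: PMT = 1,000,000 / ([(1 − (1+r)^−n)/r]) = ¥107,861

¥107,861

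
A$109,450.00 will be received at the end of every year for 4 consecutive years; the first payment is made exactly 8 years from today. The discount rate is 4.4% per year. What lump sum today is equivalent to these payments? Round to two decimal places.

Ordinary annuity of 4 payments, first payment at period 8.
Periodic rate r = 0.044 per year.
The ordinary-annuity PV formula values the stream one period before the first payment (period 7); discount that back 7 periods:
PV₀ = 109,450 × [1 − (1+r)^−4] / r × (1+r)^−7 = A$291,154.94

A$291,154.94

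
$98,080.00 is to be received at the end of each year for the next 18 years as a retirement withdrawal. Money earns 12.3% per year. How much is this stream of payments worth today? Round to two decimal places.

This is an ordinary annuity: 18 payments of $98,080.00 at the end of each year.
Periodic rate r = 0.123 per year.
PV = PMT × [(1 − (1+r)^−n)/r] = 98,080 × [1 − (1+r)^−18] / r = $698,579.54

$698,579.54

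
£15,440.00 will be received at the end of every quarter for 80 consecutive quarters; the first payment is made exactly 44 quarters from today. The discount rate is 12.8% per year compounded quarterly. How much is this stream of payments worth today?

£114,508.33

Ordinary annuity of 80 payments, first payment at period 44.
Periodic rate r = 0.128/4 per quarter; n is counted in quarters.
The ordinary-annuity PV formula values the stream one period before the first payment (period 43); discount that back 43 periods:
PV₀ = 15,440 × [1 − (1+r)^−80] / r × (1+r)^−43 = £114,508.33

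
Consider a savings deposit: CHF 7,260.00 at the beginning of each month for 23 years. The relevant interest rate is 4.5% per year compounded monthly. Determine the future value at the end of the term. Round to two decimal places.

CHF 3,516,643.90

This is an annuity due: 276 deposits of CHF 7,260.00 at the beginning of each month.
Periodic rate r = 0.045/12 per month; n is counted in months.
FV = PMT × [((1+r)^n − 1)/r] × (1+r) = 7,260 × [(1+r)^276 − 1] / r × (1+r) = CHF 3,516,643.90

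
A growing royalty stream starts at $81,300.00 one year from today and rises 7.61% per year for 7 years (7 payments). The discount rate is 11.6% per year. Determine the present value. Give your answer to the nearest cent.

Periodic rate r = 0.116 per year.
Growing ordinary annuity: PV = PMT₁ × [1 − ((1+g)/(1+r))^n] / (r − g) = 81,300 × [1 − ((1+0.0761)/(1+r))^7] / (r − 0.0761) = $458,395.54.

$458,395.54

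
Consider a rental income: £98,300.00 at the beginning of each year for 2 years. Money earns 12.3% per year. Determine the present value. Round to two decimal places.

£185,833.39

This is an annuity due: 2 payments of £98,300.00 at the beginning of each year.
Periodic rate r = 0.123 per year.
PV = PMT × [(1 − (1+r)^−n)/r] × (1+r) = 98,300 × [1 − (1+r)^−2] / r × (1+r) = £185,833.39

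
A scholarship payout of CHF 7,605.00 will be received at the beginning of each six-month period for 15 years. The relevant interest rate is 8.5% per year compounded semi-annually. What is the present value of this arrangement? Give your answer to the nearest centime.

This is an annuity due: 30 payments of CHF 7,605.00 at the beginning of each six-month period.
Periodic rate r = 0.085/2 per half-year; n is counted in half-years.
PV = PMT × [(1 − (1+r)^−n)/r] × (1+r) = 7,605 × [1 − (1+r)^−30] / r × (1+r) = CHF 133,027.61

CHF 133,027.61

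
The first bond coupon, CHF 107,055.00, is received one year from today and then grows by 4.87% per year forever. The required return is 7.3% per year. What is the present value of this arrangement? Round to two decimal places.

CHF 4,405,555.56

Periodic rate r = 0.073 per year.
Growing perpetuity (Gordon): PV = PMT₁ / (r − g) = 107,055 / (r − 0.0487) = CHF 4,405,555.56.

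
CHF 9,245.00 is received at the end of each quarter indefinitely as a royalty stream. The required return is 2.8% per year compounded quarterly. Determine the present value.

CHF 1,320,714.29

Periodic rate r = 0.028/4 per quarter.
Level perpetuity: PV = PMT / r = 9,245 / (0.028/4) = CHF 1,320,714.29.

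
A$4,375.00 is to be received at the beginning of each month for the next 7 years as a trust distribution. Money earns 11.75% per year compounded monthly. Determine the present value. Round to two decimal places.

A$252,169.57

This is an annuity due: 84 payments of A$4,375.00 at the beginning of each month.
Periodic rate r = 0.1175/12 per month; n is counted in months.
PV = PMT × [(1 − (1+r)^−n)/r] × (1+r) = 4,375 × [1 − (1+r)^−84] / r × (1+r) = A$252,169.57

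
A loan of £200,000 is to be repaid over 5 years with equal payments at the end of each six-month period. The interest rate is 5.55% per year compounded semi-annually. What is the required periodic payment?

£23,177.67

Level ordinary annuity; solve PV = PMT × [(1 − (1+r)^−n)/r] for PMT.
Periodic rate r = 0.0555/2 per half-year; n is counted in half-years.
With n = 10: PMT = 200,000 / ([(1 − (1+r)^−n)/r]) = £23,177.67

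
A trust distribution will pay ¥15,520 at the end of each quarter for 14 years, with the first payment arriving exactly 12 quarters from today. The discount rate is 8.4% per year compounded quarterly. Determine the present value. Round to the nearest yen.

¥404,384

Ordinary annuity of 56 payments, first payment at period 12.
Periodic rate r = 0.084/4 per quarter; n is counted in quarters.
The ordinary-annuity PV formula values the stream one period before the first payment (period 11); discount that back 11 periods:
PV₀ = 15,520 × [1 − (1+r)^−56] / r × (1+r)^−11 = ¥404,384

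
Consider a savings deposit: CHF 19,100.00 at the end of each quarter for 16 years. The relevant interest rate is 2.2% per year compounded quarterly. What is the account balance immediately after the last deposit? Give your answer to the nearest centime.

This is an ordinary annuity: 64 deposits of CHF 19,100.00 at the end of each quarter.
Periodic rate r = 0.022/4 per quarter; n is counted in quarters.
FV = PMT × [((1+r)^n − 1)/r] = 19,100 × [(1+r)^64 − 1] / r = CHF 1,460,413.10

CHF 1,460,413.10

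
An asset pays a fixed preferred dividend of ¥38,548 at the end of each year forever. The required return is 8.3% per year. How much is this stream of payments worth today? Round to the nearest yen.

Periodic rate r = 0.083 per year.
Level perpetuity: PV = PMT / r = 38,548 / (0.083) = ¥464,434.

¥464,434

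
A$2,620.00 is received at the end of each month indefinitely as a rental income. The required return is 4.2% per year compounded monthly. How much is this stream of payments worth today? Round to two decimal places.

A$748,571.43

Periodic rate r = 0.042/12 per month.
Level perpetuity: PV = PMT / r = 2,620 / (0.042/12) = A$748,571.43.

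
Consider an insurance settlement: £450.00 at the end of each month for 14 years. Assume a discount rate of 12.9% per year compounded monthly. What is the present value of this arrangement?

This is an ordinary annuity: 168 payments of £450.00 at the end of each month.
Periodic rate r = 0.129/12 per month; n is counted in months.
PV = PMT × [(1 − (1+r)^−n)/r] = 450 × [1 − (1+r)^−168] / r = £34,915.76

£34,915.76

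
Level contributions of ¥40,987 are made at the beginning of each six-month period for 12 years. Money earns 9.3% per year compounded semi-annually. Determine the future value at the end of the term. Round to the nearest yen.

¥1,823,404

This is an annuity due: 24 deposits of ¥40,987 at the beginning of each six-month period.
Periodic rate r = 0.093/2 per half-year; n is counted in half-years.
FV = PMT × [((1+r)^n − 1)/r] × (1+r) = 40,987 × [(1+r)^24 − 1] / r × (1+r) = ¥1,823,404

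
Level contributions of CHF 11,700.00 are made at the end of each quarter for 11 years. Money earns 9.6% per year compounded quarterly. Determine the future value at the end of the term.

CHF 896,616.71

This is an ordinary annuity: 44 deposits of CHF 11,700.00 at the end of each quarter.
Periodic rate r = 0.096/4 per quarter; n is counted in quarters.
FV = PMT × [((1+r)^n − 1)/r] = 11,700 × [(1+r)^44 − 1] / r = CHF 896,616.71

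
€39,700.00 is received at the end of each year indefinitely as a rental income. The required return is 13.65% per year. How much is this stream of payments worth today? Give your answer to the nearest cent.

Periodic rate r = 0.1365 per year.
Level perpetuity: PV = PMT / r = 39,700 / (0.1365) = €290,842.49.

€290,842.49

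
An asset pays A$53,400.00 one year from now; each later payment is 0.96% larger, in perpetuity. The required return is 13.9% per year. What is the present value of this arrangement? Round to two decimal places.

Periodic rate r = 0.139 per year.
Growing perpetuity (Gordon): PV = PMT₁ / (r − g) = 53,400 / (r − 0.0096) = A$412,673.88.

A$412,673.88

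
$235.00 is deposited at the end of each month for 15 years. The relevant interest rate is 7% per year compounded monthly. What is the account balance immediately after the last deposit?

This is an ordinary annuity: 180 deposits of $235.00 at the end of each month.
Periodic rate r = 0.07/12 per month; n is counted in months.
FV = PMT × [((1+r)^n − 1)/r] = 235 × [(1+r)^180 − 1] / r = $74,486.14

$74,486.14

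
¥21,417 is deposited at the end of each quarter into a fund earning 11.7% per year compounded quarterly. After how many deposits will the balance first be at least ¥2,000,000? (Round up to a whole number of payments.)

46 payments

Periodic rate r = 0.117/4 per quarter; n is counted in quarters.
Ordinary annuity FV: 2,000,000 = 21,417 × [((1+r)^n − 1)/r].
(1+r)^n = 1 + 2,000,000 × r / 21,417, so n = ln(1 + 2,000,000·r/21,417) / ln(1+r) = 45.67.
Round up to a whole number of payments: n = 46.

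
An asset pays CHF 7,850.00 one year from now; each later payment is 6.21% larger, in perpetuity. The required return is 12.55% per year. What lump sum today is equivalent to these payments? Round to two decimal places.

CHF 123,817.03

Periodic rate r = 0.1255 per year.
Growing perpetuity (Gordon): PV = PMT₁ / (r − g) = 7,850 / (r − 0.0621) = CHF 123,817.03.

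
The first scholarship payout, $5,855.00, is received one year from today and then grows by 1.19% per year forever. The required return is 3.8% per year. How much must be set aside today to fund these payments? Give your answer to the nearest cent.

Periodic rate r = 0.038 per year.
Growing perpetuity (Gordon): PV = PMT₁ / (r − g) = 5,855 / (r − 0.0119) = $224,329.50.

$224,329.50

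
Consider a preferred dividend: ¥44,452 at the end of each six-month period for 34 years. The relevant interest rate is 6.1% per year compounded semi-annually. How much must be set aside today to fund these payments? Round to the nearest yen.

This is an ordinary annuity: 68 payments of ¥44,452 at the end of each six-month period.
Periodic rate r = 0.061/2 per half-year; n is counted in half-years.
PV = PMT × [(1 − (1+r)^−n)/r] = 44,452 × [1 − (1+r)^−68] / r = ¥1,268,501

¥1,268,501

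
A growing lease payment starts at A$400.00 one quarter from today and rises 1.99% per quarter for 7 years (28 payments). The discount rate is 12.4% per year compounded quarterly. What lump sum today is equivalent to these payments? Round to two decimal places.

Periodic rate r = 0.124/4 per quarter; n is counted in quarters.
Growing ordinary annuity: PV = PMT₁ × [1 − ((1+g)/(1+r))^n] / (r − g) = 400 × [1 − ((1+0.0199)/(1+r))^28] / (r − 0.0199) = A$9,422.23.

A$9,422.23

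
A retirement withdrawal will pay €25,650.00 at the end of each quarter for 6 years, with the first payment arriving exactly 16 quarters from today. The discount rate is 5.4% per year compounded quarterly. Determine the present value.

€427,577.46

Ordinary annuity of 24 payments, first payment at period 16.
Periodic rate r = 0.054/4 per quarter; n is counted in quarters.
The ordinary-annuity PV formula values the stream one period before the first payment (period 15); discount that back 15 periods:
PV₀ = 25,650 × [1 − (1+r)^−24] / r × (1+r)^−15 = €427,577.46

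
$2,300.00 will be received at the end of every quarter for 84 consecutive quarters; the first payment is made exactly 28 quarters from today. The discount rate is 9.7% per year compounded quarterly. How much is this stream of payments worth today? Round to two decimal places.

$43,028.79

Ordinary annuity of 84 payments, first payment at period 28.
Periodic rate r = 0.097/4 per quarter; n is counted in quarters.
The ordinary-annuity PV formula values the stream one period before the first payment (period 27); discount that back 27 periods:
PV₀ = 2,300 × [1 − (1+r)^−84] / r × (1+r)^−27 = $43,028.79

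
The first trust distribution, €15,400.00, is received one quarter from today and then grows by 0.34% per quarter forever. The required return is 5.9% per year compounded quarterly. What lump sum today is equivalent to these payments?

Periodic rate r = 0.059/4 per quarter.
Growing perpetuity (Gordon): PV = PMT₁ / (r − g) = 15,400 / (r − 0.0034) = €1,356,828.19.

€1,356,828.19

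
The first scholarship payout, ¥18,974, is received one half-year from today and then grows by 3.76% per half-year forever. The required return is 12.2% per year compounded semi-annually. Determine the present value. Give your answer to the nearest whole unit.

Periodic rate r = 0.122/2 per half-year.
Growing perpetuity (Gordon): PV = PMT₁ / (r − g) = 18,974 / (r − 0.0376) = ¥810,855.

¥810,855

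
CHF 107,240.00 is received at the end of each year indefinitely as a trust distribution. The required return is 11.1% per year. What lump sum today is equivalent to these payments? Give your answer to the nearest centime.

CHF 966,126.13

Periodic rate r = 0.111 per year.
Level perpetuity: PV = PMT / r = 107,240 / (0.111) = CHF 966,126.13.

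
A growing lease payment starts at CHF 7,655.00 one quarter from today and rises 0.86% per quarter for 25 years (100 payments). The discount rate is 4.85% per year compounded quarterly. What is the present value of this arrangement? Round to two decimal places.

Periodic rate r = 0.0485/4 per quarter; n is counted in quarters.
Growing ordinary annuity: PV = PMT₁ × [1 − ((1+g)/(1+r))^n] / (r − g) = 7,655 × [1 − ((1+0.0086)/(1+r))^100] / (r − 0.0086) = CHF 639,601.35.

CHF 639,601.35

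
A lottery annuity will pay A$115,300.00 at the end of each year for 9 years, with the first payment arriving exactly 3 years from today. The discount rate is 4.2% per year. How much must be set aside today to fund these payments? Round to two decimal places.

Ordinary annuity of 9 payments, first payment at period 3.
Periodic rate r = 0.042 per year.
The ordinary-annuity PV formula values the stream one period before the first payment (period 2); discount that back 2 periods:
PV₀ = 115,300 × [1 − (1+r)^−9] / r × (1+r)^−2 = A$782,429.71

A$782,429.71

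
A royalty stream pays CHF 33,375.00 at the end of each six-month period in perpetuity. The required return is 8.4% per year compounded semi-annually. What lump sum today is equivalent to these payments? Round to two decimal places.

CHF 794,642.86

Periodic rate r = 0.084/2 per half-year.
Level perpetuity: PV = PMT / r = 33,375 / (0.084/2) = CHF 794,642.86.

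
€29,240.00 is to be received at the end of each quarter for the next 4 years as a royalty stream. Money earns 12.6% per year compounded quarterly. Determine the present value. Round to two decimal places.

This is an ordinary annuity: 16 payments of €29,240.00 at the end of each quarter.
Periodic rate r = 0.126/4 per quarter; n is counted in quarters.
PV = PMT × [(1 − (1+r)^−n)/r] = 29,240 × [1 − (1+r)^−16] / r = €363,110.00

€363,110.00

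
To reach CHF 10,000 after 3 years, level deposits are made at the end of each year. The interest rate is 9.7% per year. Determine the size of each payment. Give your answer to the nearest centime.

Level ordinary annuity; solve FV = PMT × [((1+r)^n − 1)/r] for PMT.
Periodic rate r = 0.097 per year.
With n = 3: PMT = 10,000 / ([((1+r)^n − 1)/r]) = CHF 3,029.93

CHF 3,029.93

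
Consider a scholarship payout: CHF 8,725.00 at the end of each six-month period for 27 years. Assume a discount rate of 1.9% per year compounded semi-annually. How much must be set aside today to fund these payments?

CHF 367,232.27

This is an ordinary annuity: 54 payments of CHF 8,725.00 at the end of each six-month period.
Periodic rate r = 0.019/2 per half-year; n is counted in half-years.
PV = PMT × [(1 − (1+r)^−n)/r] = 8,725 × [1 − (1+r)^−54] / r = CHF 367,232.27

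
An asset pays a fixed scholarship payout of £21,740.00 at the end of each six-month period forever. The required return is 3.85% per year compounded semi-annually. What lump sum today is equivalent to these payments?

£1,129,350.65

Periodic rate r = 0.0385/2 per half-year.
Level perpetuity: PV = PMT / r = 21,740 / (0.0385/2) = £1,129,350.65.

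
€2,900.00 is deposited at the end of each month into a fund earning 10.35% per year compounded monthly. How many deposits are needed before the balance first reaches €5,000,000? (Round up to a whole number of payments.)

Periodic rate r = 0.1035/12 per month; n is counted in months.
Ordinary annuity FV: 5,000,000 = 2,900 × [((1+r)^n − 1)/r].
(1+r)^n = 1 + 5,000,000 × r / 2,900, so n = ln(1 + 5,000,000·r/2,900) / ln(1+r) = 321.90.
Round up to a whole number of payments: n = 322.

322 payments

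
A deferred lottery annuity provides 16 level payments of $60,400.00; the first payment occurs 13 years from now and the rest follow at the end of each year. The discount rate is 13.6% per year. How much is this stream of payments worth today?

Ordinary annuity of 16 payments, first payment at period 13.
Periodic rate r = 0.136 per year.
The ordinary-annuity PV formula values the stream one period before the first payment (period 12); discount that back 12 periods:
PV₀ = 60,400 × [1 − (1+r)^−16] / r × (1+r)^−12 = $83,652.09

$83,652.09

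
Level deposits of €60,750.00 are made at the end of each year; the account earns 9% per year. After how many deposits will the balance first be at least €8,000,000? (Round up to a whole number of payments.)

Periodic rate r = 0.09 per year.
Ordinary annuity FV: 8,000,000 = 60,750 × [((1+r)^n − 1)/r].
(1+r)^n = 1 + 8,000,000 × r / 60,750, so n = ln(1 + 8,000,000·r/60,750) / ln(1+r) = 29.63.
Round up to a whole number of payments: n = 30.

30 payments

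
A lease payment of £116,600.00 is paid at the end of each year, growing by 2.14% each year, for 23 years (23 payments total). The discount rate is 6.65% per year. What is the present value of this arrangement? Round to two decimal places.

Periodic rate r = 0.0665 per year.
Growing ordinary annuity: PV = PMT₁ × [1 − ((1+g)/(1+r))^n] / (r − g) = 116,600 × [1 − ((1+0.0214)/(1+r))^23] / (r − 0.0214) = £1,628,332.96.

£1,628,332.96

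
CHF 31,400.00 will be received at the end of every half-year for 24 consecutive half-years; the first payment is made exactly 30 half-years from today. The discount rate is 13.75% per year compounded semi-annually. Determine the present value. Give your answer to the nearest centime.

Ordinary annuity of 24 payments, first payment at period 30.
Periodic rate r = 0.1375/2 per half-year; n is counted in half-years.
The ordinary-annuity PV formula values the stream one period before the first payment (period 29); discount that back 29 periods:
PV₀ = 31,400 × [1 − (1+r)^−24] / r × (1+r)^−29 = CHF 52,946.92

CHF 52,946.92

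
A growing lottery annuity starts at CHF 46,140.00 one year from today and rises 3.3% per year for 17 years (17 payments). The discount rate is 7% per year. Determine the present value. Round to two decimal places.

CHF 561,448.65

Periodic rate r = 0.07 per year.
Growing ordinary annuity: PV = PMT₁ × [1 − ((1+g)/(1+r))^n] / (r − g) = 46,140 × [1 − ((1+0.033)/(1+r))^17] / (r − 0.033) = CHF 561,448.65.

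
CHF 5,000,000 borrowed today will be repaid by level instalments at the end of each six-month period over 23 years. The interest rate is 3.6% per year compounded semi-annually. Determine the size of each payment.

Level ordinary annuity; solve PV = PMT × [(1 − (1+r)^−n)/r] for PMT.
Periodic rate r = 0.036/2 per half-year; n is counted in half-years.
With n = 46: PMT = 5,000,000 / ([(1 − (1+r)^−n)/r]) = CHF 160,757.78

CHF 160,757.78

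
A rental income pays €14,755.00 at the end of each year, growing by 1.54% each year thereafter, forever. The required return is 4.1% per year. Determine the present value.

€576,367.19

Periodic rate r = 0.041 per year.
Growing perpetuity (Gordon): PV = PMT₁ / (r − g) = 14,755 / (r − 0.0154) = €576,367.19.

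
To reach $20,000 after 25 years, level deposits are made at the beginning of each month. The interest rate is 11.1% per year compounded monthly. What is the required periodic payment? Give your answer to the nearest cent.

$12.36

Level annuity due; solve FV = PMT × [((1+r)^n − 1)/r] × (1+r) for PMT.
Periodic rate r = 0.111/12 per month; n is counted in months.
With n = 300: PMT = 20,000 / ([((1+r)^n − 1)/r] × (1+r)) = $12.36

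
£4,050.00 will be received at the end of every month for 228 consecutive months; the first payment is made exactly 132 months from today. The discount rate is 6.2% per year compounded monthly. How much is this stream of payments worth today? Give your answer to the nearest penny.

Ordinary annuity of 228 payments, first payment at period 132.
Periodic rate r = 0.062/12 per month; n is counted in months.
The ordinary-annuity PV formula values the stream one period before the first payment (period 131); discount that back 131 periods:
PV₀ = 4,050 × [1 − (1+r)^−228] / r × (1+r)^−131 = £275,830.19

£275,830.19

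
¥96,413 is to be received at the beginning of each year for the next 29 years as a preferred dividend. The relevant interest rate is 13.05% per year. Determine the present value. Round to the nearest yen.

This is an annuity due: 29 payments of ¥96,413 at the beginning of each year.
Periodic rate r = 0.1305 per year.
PV = PMT × [(1 − (1+r)^−n)/r] × (1+r) = 96,413 × [1 − (1+r)^−29] / r × (1+r) = ¥811,390

¥811,390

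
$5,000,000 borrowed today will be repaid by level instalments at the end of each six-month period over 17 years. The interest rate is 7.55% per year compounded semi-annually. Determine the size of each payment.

Level ordinary annuity; solve PV = PMT × [(1 − (1+r)^−n)/r] for PMT.
Periodic rate r = 0.0755/2 per half-year; n is counted in half-years.
With n = 34: PMT = 5,000,000 / ([(1 − (1+r)^−n)/r]) = $263,503.89

$263,503.89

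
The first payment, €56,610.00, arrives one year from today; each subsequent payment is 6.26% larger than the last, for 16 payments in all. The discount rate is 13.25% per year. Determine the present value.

Periodic rate r = 0.1325 per year.
Growing ordinary annuity: PV = PMT₁ × [1 − ((1+g)/(1+r))^n] / (r − g) = 56,610 × [1 − ((1+0.0626)/(1+r))^16] / (r − 0.0626) = €517,643.40.

€517,643.40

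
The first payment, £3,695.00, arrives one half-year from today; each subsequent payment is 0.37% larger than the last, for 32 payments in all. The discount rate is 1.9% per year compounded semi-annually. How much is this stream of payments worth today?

Periodic rate r = 0.019/2 per half-year; n is counted in half-years.
Growing ordinary annuity: PV = PMT₁ × [1 − ((1+g)/(1+r))^n] / (r − g) = 3,695 × [1 − ((1+0.0037)/(1+r))^32] / (r − 0.0037) = £107,271.74.

£107,271.74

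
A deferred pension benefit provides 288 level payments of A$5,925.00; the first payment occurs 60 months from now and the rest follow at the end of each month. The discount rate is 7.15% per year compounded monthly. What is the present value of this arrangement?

Ordinary annuity of 288 payments, first payment at period 60.
Periodic rate r = 0.0715/12 per month; n is counted in months.
The ordinary-annuity PV formula values the stream one period before the first payment (period 59); discount that back 59 periods:
PV₀ = 5,925 × [1 − (1+r)^−288] / r × (1+r)^−59 = A$573,833.73

A$573,833.73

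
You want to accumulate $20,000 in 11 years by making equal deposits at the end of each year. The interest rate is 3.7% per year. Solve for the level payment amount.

$1,506.19

Level ordinary annuity; solve FV = PMT × [((1+r)^n − 1)/r] for PMT.
Periodic rate r = 0.037 per year.
With n = 11: PMT = 20,000 / ([((1+r)^n − 1)/r]) = $1,506.19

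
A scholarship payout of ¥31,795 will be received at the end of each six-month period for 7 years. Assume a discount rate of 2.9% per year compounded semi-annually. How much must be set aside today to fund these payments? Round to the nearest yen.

This is an ordinary annuity: 14 payments of ¥31,795 at the end of each six-month period.
Periodic rate r = 0.029/2 per half-year; n is counted in half-years.
PV = PMT × [(1 − (1+r)^−n)/r] = 31,795 × [1 − (1+r)^−14] / r = ¥400,246

¥400,246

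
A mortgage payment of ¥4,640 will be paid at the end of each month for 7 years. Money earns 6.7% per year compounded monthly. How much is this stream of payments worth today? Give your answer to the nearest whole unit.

This is an ordinary annuity: 84 payments of ¥4,640 at the end of each month.
Periodic rate r = 0.067/12 per month; n is counted in months.
PV = PMT × [(1 − (1+r)^−n)/r] = 4,640 × [1 − (1+r)^−84] / r = ¥310,442

¥310,442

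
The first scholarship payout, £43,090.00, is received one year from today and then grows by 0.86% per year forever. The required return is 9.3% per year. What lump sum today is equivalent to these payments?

£510,545.02

Periodic rate r = 0.093 per year.
Growing perpetuity (Gordon): PV = PMT₁ / (r − g) = 43,090 / (r − 0.0086) = £510,545.02.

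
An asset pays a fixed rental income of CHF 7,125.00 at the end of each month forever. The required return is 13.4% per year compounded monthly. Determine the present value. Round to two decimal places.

Periodic rate r = 0.134/12 per month.
Level perpetuity: PV = PMT / r = 7,125 / (0.134/12) = CHF 638,059.70.

CHF 638,059.70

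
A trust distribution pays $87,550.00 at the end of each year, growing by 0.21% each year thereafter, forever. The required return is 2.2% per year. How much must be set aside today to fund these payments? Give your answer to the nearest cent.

Periodic rate r = 0.022 per year.
Growing perpetuity (Gordon): PV = PMT₁ / (r − g) = 87,550 / (r − 0.0021) = $4,399,497.49.

$4,399,497.49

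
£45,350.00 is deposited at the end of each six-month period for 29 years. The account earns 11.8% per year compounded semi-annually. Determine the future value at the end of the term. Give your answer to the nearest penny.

£20,595,768.99

This is an ordinary annuity: 58 deposits of £45,350.00 at the end of each six-month period.
Periodic rate r = 0.118/2 per half-year; n is counted in half-years.
FV = PMT × [((1+r)^n − 1)/r] = 45,350 × [(1+r)^58 − 1] / r = £20,595,768.99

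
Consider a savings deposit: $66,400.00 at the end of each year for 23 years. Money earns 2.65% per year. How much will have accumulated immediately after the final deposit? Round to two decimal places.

This is an ordinary annuity: 23 deposits of $66,400.00 at the end of each year.
Periodic rate r = 0.0265 per year.
FV = PMT × [((1+r)^n − 1)/r] = 66,400 × [(1+r)^23 − 1] / r = $2,067,096.81

$2,067,096.81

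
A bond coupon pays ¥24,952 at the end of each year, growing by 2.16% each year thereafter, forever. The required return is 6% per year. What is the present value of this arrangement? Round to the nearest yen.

Periodic rate r = 0.06 per year.
Growing perpetuity (Gordon): PV = PMT₁ / (r − g) = 24,952 / (r − 0.0216) = ¥649,792.

¥649,792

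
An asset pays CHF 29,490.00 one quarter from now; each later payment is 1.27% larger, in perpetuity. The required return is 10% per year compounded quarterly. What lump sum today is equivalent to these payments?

Periodic rate r = 0.1/4 per quarter.
Growing perpetuity (Gordon): PV = PMT₁ / (r − g) = 29,490 / (r − 0.0127) = CHF 2,397,560.98.

CHF 2,397,560.98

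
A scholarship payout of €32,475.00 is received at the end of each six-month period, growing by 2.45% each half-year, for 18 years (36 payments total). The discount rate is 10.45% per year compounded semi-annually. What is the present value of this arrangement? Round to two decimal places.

€723,138.85

Periodic rate r = 0.1045/2 per half-year; n is counted in half-years.
Growing ordinary annuity: PV = PMT₁ × [1 − ((1+g)/(1+r))^n] / (r − g) = 32,475 × [1 − ((1+0.0245)/(1+r))^36] / (r − 0.0245) = €723,138.85.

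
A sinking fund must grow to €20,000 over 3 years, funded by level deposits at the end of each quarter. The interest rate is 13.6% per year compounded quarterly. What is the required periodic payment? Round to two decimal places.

Level ordinary annuity; solve FV = PMT × [((1+r)^n − 1)/r] for PMT.
Periodic rate r = 0.136/4 per quarter; n is counted in quarters.
With n = 12: PMT = 20,000 / ([((1+r)^n − 1)/r]) = €1,377.52

€1,377.52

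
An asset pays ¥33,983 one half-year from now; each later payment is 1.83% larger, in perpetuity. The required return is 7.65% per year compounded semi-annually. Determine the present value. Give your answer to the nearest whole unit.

¥1,703,409

Periodic rate r = 0.0765/2 per half-year.
Growing perpetuity (Gordon): PV = PMT₁ / (r − g) = 33,983 / (r − 0.0183) = ¥1,703,409.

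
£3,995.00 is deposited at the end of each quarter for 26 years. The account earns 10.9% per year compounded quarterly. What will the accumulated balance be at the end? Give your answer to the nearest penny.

This is an ordinary annuity: 104 deposits of £3,995.00 at the end of each quarter.
Periodic rate r = 0.109/4 per quarter; n is counted in quarters.
FV = PMT × [((1+r)^n − 1)/r] = 3,995 × [(1+r)^104 − 1] / r = £2,254,824.15

£2,254,824.15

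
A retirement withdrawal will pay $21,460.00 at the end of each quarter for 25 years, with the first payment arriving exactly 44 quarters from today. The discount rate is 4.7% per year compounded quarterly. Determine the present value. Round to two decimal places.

Ordinary annuity of 100 payments, first payment at period 44.
Periodic rate r = 0.047/4 per quarter; n is counted in quarters.
The ordinary-annuity PV formula values the stream one period before the first payment (period 43); discount that back 43 periods:
PV₀ = 21,460 × [1 − (1+r)^−100] / r × (1+r)^−43 = $761,552.38

$761,552.38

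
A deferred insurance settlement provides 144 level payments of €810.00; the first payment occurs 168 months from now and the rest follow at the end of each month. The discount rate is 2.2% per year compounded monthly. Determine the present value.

Ordinary annuity of 144 payments, first payment at period 168.
Periodic rate r = 0.022/12 per month; n is counted in months.
The ordinary-annuity PV formula values the stream one period before the first payment (period 167); discount that back 167 periods:
PV₀ = 810 × [1 − (1+r)^−144] / r × (1+r)^−167 = €75,437.75

€75,437.75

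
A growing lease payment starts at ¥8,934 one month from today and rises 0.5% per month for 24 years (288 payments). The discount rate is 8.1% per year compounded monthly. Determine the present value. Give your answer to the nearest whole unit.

Periodic rate r = 0.081/12 per month; n is counted in months.
Growing ordinary annuity: PV = PMT₁ × [1 − ((1+g)/(1+r))^n] / (r − g) = 8,934 × [1 − ((1+0.005)/(1+r))^288] / (r − 0.005) = ¥2,011,987.

¥2,011,987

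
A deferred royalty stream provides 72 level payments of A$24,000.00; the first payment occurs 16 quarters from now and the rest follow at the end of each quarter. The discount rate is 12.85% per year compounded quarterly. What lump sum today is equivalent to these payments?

Ordinary annuity of 72 payments, first payment at period 16.
Periodic rate r = 0.1285/4 per quarter; n is counted in quarters.
The ordinary-annuity PV formula values the stream one period before the first payment (period 15); discount that back 15 periods:
PV₀ = 24,000 × [1 − (1+r)^−72] / r × (1+r)^−15 = A$417,210.43

A$417,210.43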